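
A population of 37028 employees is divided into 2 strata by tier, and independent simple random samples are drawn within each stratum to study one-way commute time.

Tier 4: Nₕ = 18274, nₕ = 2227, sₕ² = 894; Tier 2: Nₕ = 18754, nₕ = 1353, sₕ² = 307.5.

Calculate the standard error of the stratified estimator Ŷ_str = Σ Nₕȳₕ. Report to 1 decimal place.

Var(Ŷ_str) = Σₕ Nₕ²(1 − fₕ)sₕ²/nₕ.
Tier 4: 18274²·(1 − 2227/18274)·894/2227 = 1.1771852 × 10^8.
Tier 2: 18754²·(1 − 1353/18754)·307.5/1353 = 7.4167808 × 10^7.
Sum = 1.9188633 × 10^8.
SE = √(1.9188633 × 10^8) = 13852.3.

13852.3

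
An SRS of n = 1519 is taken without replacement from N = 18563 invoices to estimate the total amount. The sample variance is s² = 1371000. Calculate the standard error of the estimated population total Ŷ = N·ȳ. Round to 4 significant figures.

534400

Var(Ŷ) = N²·Var(ȳ) = N²·(1 − n/N)·s²/n.
f = 1519/18563 = 0.08182945; Var(ȳ) = 0.91817055·1371000/1519 = 828.71088.
Var(Ŷ) = 18563² · 828.71088 = 2.8556131 × 10^11.
SE(Ŷ) = √(2.8556131 × 10^11) = 534400.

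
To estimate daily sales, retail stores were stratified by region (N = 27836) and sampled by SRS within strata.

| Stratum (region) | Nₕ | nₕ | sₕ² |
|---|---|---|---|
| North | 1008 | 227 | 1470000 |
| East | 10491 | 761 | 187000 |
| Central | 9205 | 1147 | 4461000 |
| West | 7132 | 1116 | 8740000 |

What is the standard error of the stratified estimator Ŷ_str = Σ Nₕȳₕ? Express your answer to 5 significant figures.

Var(Ŷ_str) = Σₕ Nₕ²(1 − fₕ)sₕ²/nₕ.
North: 1008²·(1 − 227/1008)·1470000/227 = 5.0980377 × 10^9.
East: 10491²·(1 − 761/10491)·187000/761 = 2.5083416 × 10^10.
Central: 9205²·(1 − 1147/9205)·4461000/1147 = 2.8848276 × 10^11.
West: 7132²·(1 − 1116/7132)·8740000/1116 = 3.3602098 × 10^11.
Sum = 6.5468519 × 10^11.
SE = √(6.5468519 × 10^11) = 809130.

809130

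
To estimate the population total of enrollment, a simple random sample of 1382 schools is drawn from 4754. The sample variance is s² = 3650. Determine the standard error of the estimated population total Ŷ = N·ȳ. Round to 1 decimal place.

6506.8

Var(Ŷ) = N²·Var(ȳ) = N²·(1 − n/N)·s²/n.
f = 1382/4754 = 0.29070257; Var(ȳ) = 0.70929743·3650/1382 = 1.8733253.
Var(Ŷ) = 4754² · 1.8733253 = 4.2338118 × 10^7.
SE(Ŷ) = √(4.2338118 × 10^7) = 6506.8.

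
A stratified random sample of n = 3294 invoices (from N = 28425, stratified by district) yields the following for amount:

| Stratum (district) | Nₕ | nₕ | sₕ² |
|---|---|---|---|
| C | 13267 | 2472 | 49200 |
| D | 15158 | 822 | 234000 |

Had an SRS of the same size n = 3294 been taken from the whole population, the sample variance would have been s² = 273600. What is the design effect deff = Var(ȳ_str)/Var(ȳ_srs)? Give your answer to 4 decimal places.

1.0906

Var(ȳ_str) = Σ Wₕ²(1−fₕ)sₕ²/nₕ with Wₕ = Nₕ/28425:
  C: (13267/28425)²·(1−2472/13267)·49200/2472 = 3.5278578
  D: (15158/28425)²·(1−822/15158)·234000/822 = 76.56195
  → Var(ȳ_str) = 80.089808.
Var(ȳ_srs) = (1 − 3294/28425)·273600/3294 = 73.434779.
deff = 80.089808 / 73.434779 = 1.0906.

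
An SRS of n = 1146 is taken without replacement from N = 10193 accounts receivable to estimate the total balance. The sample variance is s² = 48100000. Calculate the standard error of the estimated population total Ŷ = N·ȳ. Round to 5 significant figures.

1.9674 × 10^6

Var(Ŷ) = N²·Var(ȳ) = N²·(1 − n/N)·s²/n.
f = 1146/10193 = 0.11243010; Var(ȳ) = 0.88756990·48100000/1146 = 37253.152.
Var(Ŷ) = 10193² · 37253.152 = 3.8705 × 10^12.
SE(Ŷ) = √(3.8705 × 10^12) = 1.9674 × 10^6.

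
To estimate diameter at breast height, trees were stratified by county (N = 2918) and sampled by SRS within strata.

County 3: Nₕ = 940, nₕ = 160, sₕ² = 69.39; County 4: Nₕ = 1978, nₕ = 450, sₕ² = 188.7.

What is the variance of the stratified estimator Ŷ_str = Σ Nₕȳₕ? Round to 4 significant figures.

Var(Ŷ_str) = Σₕ Nₕ²(1 − fₕ)sₕ²/nₕ.
County 3: 940²·(1 − 160/940)·69.39/160 = 317979.67.
County 4: 1978²·(1 − 450/1978)·188.7/450 = 1.2673864 × 10^6.
Sum = 1.5853661 × 10^6.

1.585 × 10^6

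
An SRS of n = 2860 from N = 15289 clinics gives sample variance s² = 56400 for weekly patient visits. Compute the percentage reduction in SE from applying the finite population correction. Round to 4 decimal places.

9.8370

f = n/N = 2860/15289 = 0.18706259.
SE_no-fpc = √(s²/n) = 4.4407522; SE_fpc = √((1−f)s²/n) = 4.0039172.
Ratio = √(1−f) = 0.90163042. Reduction = 100·(1 − 0.90163042) = 9.8370%.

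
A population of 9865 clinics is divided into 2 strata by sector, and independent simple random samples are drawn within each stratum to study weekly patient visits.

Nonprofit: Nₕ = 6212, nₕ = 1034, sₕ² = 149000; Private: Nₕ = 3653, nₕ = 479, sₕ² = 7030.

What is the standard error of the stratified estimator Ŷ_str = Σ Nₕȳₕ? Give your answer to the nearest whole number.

69320

Var(Ŷ_str) = Σₕ Nₕ²(1 − fₕ)sₕ²/nₕ.
Nonprofit: 6212²·(1 − 1034/6212)·149000/1034 = 4.6351012 × 10^9.
Private: 3653²·(1 − 479/3653)·7030/479 = 1.7016742 × 10^8.
Sum = 4.8052686 × 10^9.
SE = √(4.8052686 × 10^9) = 69320.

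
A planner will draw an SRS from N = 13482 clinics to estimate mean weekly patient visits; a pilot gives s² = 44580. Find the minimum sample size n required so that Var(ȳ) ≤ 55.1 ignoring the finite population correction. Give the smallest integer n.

Without fpc, n₀ = s²/D = 44580/55.1 = 809.0744.
Rounding up, n = 810.

810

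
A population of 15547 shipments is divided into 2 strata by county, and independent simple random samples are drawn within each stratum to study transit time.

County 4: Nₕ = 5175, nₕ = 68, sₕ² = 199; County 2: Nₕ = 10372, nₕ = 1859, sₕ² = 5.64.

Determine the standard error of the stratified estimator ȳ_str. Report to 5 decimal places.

Var(ȳ_str) = Σₕ Wₕ²(1 − fₕ)sₕ²/nₕ with Wₕ = Nₕ/N, N = 15547.
County 4: Wₕ = 0.33286165; term = 0.33286165²·(1 − 0.01314010)·199/68 = 0.3199832.
County 2: Wₕ = 0.66713835; term = 0.66713835²·(1 − 0.17923255)·5.64/1859 = 0.0011082855.
Sum = 0.32109149.
SE = √(0.32109149) = 0.56665.

0.56665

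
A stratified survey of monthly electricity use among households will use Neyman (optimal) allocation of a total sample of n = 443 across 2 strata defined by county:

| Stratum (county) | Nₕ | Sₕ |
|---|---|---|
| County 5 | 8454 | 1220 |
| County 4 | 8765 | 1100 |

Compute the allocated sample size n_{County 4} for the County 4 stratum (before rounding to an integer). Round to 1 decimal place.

Neyman allocation: nₕ = n·NₕSₕ / Σⱼ NⱼSⱼ.
Σ NⱼSⱼ = 8454·1220 + 8765·1100 = 1.995538 × 10^7.
n_{County 4} = 443·8765·1100 / (1.995538 × 10^7) = 214.0.

214.0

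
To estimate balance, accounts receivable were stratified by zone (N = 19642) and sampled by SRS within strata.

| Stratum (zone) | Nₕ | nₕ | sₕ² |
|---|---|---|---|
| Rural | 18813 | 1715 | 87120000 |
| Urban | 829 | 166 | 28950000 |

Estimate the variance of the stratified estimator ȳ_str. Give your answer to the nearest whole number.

Var(ȳ_str) = Σₕ Wₕ²(1 − fₕ)sₕ²/nₕ with Wₕ = Nₕ/N, N = 19642.
Rural: Wₕ = 0.95779452; term = 0.95779452²·(1 − 0.09116037)·87120000/1715 = 42353.148.
Urban: Wₕ = 0.04220548; term = 0.04220548²·(1 − 0.20024125)·28950000/166 = 248.44893.
Sum = 42601.597.

42602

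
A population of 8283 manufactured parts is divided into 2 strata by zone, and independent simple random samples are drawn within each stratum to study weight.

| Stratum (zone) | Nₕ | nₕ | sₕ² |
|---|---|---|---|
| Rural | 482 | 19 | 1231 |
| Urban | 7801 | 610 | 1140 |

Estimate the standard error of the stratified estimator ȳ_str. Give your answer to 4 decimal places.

Var(ȳ_str) = Σₕ Wₕ²(1 − fₕ)sₕ²/nₕ with Wₕ = Nₕ/N, N = 8283.
Rural: Wₕ = 0.05819148; term = 0.05819148²·(1 − 0.03941909)·1231/19 = 0.21074494.
Urban: Wₕ = 0.94180852; term = 0.94180852²·(1 − 0.07819510)·1140/610 = 1.528056.
Sum = 1.7388009.
SE = √(1.7388009) = 1.3186.

1.3186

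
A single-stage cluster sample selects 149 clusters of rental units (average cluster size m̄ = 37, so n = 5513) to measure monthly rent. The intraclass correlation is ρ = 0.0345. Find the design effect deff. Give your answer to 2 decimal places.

deff = 1 + (37 − 1)·0.0345 = 1 + 1.242 = 2.242.

2.24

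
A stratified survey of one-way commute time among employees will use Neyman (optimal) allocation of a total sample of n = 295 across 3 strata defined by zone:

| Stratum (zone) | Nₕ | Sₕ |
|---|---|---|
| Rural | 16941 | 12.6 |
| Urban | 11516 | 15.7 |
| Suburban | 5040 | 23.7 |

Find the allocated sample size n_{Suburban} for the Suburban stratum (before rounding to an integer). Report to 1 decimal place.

Neyman allocation: nₕ = n·NₕSₕ / Σⱼ NⱼSⱼ.
Σ NⱼSⱼ = 16941·12.6 + 11516·15.7 + 5040·23.7 = 513705.8.
n_{Suburban} = 295·5040·23.7 / 513705.8 = 68.6.

68.6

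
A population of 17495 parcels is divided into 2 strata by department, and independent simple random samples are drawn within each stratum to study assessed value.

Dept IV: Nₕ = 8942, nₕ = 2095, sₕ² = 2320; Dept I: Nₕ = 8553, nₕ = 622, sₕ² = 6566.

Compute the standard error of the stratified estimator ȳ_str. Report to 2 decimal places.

Var(ȳ_str) = Σₕ Wₕ²(1 − fₕ)sₕ²/nₕ with Wₕ = Nₕ/N, N = 17495.
Dept IV: Wₕ = 0.51111746; term = 0.51111746²·(1 − 0.23428763)·2320/2095 = 0.22151904.
Dept I: Wₕ = 0.48888254; term = 0.48888254²·(1 − 0.07272302)·6566/622 = 2.3395322.
Sum = 2.5610512.
SE = √(2.5610512) = 1.60.

1.60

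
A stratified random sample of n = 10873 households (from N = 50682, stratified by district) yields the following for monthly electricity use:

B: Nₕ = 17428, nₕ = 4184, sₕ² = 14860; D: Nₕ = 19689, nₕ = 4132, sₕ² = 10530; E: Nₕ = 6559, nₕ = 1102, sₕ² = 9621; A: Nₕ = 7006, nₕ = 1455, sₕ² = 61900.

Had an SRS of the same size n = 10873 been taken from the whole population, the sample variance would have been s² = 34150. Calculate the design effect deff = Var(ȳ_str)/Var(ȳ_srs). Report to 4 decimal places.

Var(ȳ_str) = Σ Wₕ²(1−fₕ)sₕ²/nₕ with Wₕ = Nₕ/50682:
  B: (17428/50682)²·(1−4184/17428)·14860/4184 = 0.31914377
  D: (19689/50682)²·(1−4132/19689)·10530/4132 = 0.30388557
  E: (6559/50682)²·(1−1102/6559)·9621/1102 = 0.12165297
  A: (7006/50682)²·(1−1455/7006)·61900/1455 = 0.6441122
  → Var(ȳ_str) = 1.3887945.
Var(ȳ_srs) = (1 − 10873/50682)·34150/10873 = 2.4669983.
deff = 1.3887945 / 2.4669983 = 0.5629.

0.5629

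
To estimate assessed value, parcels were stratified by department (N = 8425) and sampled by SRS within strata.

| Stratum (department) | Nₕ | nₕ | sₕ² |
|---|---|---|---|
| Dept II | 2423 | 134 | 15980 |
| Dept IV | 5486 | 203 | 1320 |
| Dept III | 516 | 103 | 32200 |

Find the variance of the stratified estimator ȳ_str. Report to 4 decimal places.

12.9118

Var(ȳ_str) = Σₕ Wₕ²(1 − fₕ)sₕ²/nₕ with Wₕ = Nₕ/N, N = 8425.
Dept II: Wₕ = 0.28759644; term = 0.28759644²·(1 − 0.05530334)·15980/134 = 9.3181858.
Dept IV: Wₕ = 0.65115727; term = 0.65115727²·(1 − 0.03700328)·1320/203 = 2.6550609.
Dept III: Wₕ = 0.06124629; term = 0.06124629²·(1 − 0.19961240)·32200/103 = 0.93859575.
Sum = 12.911842.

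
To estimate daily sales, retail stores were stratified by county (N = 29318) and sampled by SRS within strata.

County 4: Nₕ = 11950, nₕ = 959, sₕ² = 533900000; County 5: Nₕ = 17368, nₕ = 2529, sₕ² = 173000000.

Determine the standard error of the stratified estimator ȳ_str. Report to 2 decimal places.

Var(ȳ_str) = Σₕ Wₕ²(1 − fₕ)sₕ²/nₕ with Wₕ = Nₕ/N, N = 29318.
County 4: Wₕ = 0.40759943; term = 0.40759943²·(1 − 0.08025105)·533900000/959 = 85070.257.
County 5: Wₕ = 0.59240057; term = 0.59240057²·(1 − 0.14561262)·173000000/2529 = 20510.821.
Sum = 105581.08.
SE = √(105581.08) = 324.93.

324.93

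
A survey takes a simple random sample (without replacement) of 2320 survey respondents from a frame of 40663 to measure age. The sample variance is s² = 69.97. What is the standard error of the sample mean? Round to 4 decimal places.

0.1686

Under SRS without replacement, Var(ȳ) = (1 − f)·s²/n with f = n/N = 2320/40663 = 0.05705432.
Var(ȳ) = (1 − 0.05705432)·69.97/2320 = 0.94294568·0.030159483 = 0.028438754.
SE(ȳ) = √(0.028438754) = 0.1686.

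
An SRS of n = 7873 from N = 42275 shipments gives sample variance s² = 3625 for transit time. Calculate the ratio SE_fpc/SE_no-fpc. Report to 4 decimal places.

f = n/N = 7873/42275 = 0.18623300.
SE_no-fpc = √(s²/n) = 0.67855316; SE_fpc = √((1−f)s²/n) = 0.61211626.
Ratio = √(1−f) = 0.90209035.

0.9021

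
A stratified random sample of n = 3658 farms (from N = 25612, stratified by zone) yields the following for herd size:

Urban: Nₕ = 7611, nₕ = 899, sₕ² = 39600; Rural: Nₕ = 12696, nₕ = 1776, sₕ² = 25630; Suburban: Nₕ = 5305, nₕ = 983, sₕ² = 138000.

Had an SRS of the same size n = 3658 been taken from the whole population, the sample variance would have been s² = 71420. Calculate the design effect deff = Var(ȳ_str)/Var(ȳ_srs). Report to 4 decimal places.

0.6804

Var(ȳ_str) = Σ Wₕ²(1−fₕ)sₕ²/nₕ with Wₕ = Nₕ/25612:
  Urban: (7611/25612)²·(1−899/7611)·39600/899 = 3.4303796
  Rural: (12696/25612)²·(1−1776/12696)·25630/1776 = 3.0500588
  Suburban: (5305/25612)²·(1−983/5305)·138000/983 = 4.9069172
  → Var(ȳ_str) = 11.387356.
Var(ȳ_srs) = (1 − 3658/25612)·71420/3658 = 16.735794.
deff = 11.387356 / 16.735794 = 0.6804.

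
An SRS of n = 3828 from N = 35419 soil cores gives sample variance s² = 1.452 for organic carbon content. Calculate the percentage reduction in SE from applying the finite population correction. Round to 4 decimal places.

5.5584

f = n/N = 3828/35419 = 0.10807759.
SE_no-fpc = √(s²/n) = 0.019475891; SE_fpc = √((1−f)s²/n) = 0.018393352.
Ratio = √(1−f) = 0.94441644. Reduction = 100·(1 − 0.94441644) = 5.5584%.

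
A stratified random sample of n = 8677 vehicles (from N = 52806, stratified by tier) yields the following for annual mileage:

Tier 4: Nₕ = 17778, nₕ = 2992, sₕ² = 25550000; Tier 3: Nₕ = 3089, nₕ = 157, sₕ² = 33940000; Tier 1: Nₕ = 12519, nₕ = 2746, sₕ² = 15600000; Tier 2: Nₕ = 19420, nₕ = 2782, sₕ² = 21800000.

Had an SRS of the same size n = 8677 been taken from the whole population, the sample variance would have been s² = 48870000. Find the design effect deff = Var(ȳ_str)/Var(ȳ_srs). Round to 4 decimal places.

0.5661

Var(ȳ_str) = Σ Wₕ²(1−fₕ)sₕ²/nₕ with Wₕ = Nₕ/52806:
  Tier 4: (17778/52806)²·(1−2992/17778)·25550000/2992 = 805.00092
  Tier 3: (3089/52806)²·(1−157/3089)·33940000/157 = 702.14615
  Tier 1: (12519/52806)²·(1−2746/12519)·15600000/2746 = 249.26142
  Tier 2: (19420/52806)²·(1−2782/19420)·21800000/2782 = 907.9944
  → Var(ȳ_str) = 2664.4029.
Var(ȳ_srs) = (1 − 8677/52806)·48870000/8677 = 4706.6679.
deff = 2664.4029 / 4706.6679 = 0.5661.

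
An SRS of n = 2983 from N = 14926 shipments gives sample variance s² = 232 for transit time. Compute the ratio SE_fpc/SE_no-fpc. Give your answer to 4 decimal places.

f = n/N = 2983/14926 = 0.19985261.
SE_no-fpc = √(s²/n) = 0.27888; SE_fpc = √((1−f)s²/n) = 0.24946083.
Ratio = √(1−f) = 0.89450958.

0.8945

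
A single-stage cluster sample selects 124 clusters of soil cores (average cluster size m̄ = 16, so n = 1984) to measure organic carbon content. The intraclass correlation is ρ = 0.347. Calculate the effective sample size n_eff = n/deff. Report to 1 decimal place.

319.7

deff = 1 + (16 − 1)·0.347 = 1 + 5.205 = 6.205.
n_eff = 1984 / 6.205 = 319.7.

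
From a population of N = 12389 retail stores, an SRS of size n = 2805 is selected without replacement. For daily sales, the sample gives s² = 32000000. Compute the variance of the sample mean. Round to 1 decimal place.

Under SRS without replacement, Var(ȳ) = (1 − f)·s²/n with f = n/N = 2805/12389 = 0.22641053.
Var(ȳ) = (1 − 0.22641053)·32000000/2805 = 0.77358947·11408.2 = 8825.2632.

8825.3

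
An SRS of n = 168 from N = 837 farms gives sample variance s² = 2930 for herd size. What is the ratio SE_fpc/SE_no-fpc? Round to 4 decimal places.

0.8940

f = n/N = 168/837 = 0.20071685.
SE_no-fpc = √(s²/n) = 4.1761796; SE_fpc = √((1−f)s²/n) = 3.7336147.
Ratio = √(1−f) = 0.89402637.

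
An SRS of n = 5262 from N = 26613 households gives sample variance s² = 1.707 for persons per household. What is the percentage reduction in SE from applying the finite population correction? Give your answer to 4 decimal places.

f = n/N = 5262/26613 = 0.19772292.
SE_no-fpc = √(s²/n) = 0.018011146; SE_fpc = √((1−f)s²/n) = 0.016132569.
Ratio = √(1−f) = 0.89569921. Reduction = 100·(1 − 0.89569921) = 10.4301%.

10.4301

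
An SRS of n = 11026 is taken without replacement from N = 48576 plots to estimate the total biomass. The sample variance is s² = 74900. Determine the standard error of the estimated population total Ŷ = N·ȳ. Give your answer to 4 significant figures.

Var(Ŷ) = N²·Var(ȳ) = N²·(1 − n/N)·s²/n.
f = 11026/48576 = 0.22698452; Var(ȳ) = 0.77301548·74900/11026 = 5.2511209.
Var(Ŷ) = 48576² · 5.2511209 = 1.2390691 × 10^10.
SE(Ŷ) = √(1.2390691 × 10^10) = 111300.

111300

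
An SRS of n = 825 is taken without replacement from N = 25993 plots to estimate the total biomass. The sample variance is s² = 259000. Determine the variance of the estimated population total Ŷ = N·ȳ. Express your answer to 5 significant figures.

Var(Ŷ) = N²·Var(ȳ) = N²·(1 − n/N)·s²/n.
f = 825/25993 = 0.03173931; Var(ȳ) = 0.96826069·259000/825 = 303.97517.
Var(Ŷ) = 25993² · 303.97517 = 2.0537658 × 10^11.

2.0538 × 10^11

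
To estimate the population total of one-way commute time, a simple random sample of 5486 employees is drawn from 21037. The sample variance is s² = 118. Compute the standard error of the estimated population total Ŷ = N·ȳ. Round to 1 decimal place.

2652.7

Var(Ŷ) = N²·Var(ȳ) = N²·(1 − n/N)·s²/n.
f = 5486/21037 = 0.26077863; Var(ȳ) = 0.73922137·118/5486 = 0.015900132.
Var(Ŷ) = 21037² · 0.015900132 = 7.0366888 × 10^6.
SE(Ŷ) = √(7.0366888 × 10^6) = 2652.7.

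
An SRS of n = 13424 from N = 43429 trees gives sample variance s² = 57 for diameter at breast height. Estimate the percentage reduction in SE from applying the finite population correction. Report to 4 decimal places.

f = n/N = 13424/43429 = 0.30910221.
SE_no-fpc = √(s²/n) = 0.065162308; SE_fpc = √((1−f)s²/n) = 0.054163081.
Ratio = √(1−f) = 0.83120262. Reduction = 100·(1 − 0.83120262) = 16.8797%.

16.8797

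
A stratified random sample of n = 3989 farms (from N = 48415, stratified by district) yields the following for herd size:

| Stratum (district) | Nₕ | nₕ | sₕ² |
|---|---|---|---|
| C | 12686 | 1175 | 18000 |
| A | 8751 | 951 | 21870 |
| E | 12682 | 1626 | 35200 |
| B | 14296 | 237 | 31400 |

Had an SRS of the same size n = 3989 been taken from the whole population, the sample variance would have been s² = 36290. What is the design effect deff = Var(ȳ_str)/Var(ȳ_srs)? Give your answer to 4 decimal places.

1.7105

Var(ȳ_str) = Σ Wₕ²(1−fₕ)sₕ²/nₕ with Wₕ = Nₕ/48415:
  C: (12686/48415)²·(1−1175/12686)·18000/1175 = 0.95436066
  A: (8751/48415)²·(1−951/8751)·21870/951 = 0.66966975
  E: (12682/48415)²·(1−1626/12682)·35200/1626 = 1.2949352
  B: (14296/48415)²·(1−237/14296)·31400/237 = 11.360316
  → Var(ȳ_str) = 14.279282.
Var(ȳ_srs) = (1 − 3989/48415)·36290/3989 = 8.3479571.
deff = 14.279282 / 8.3479571 = 1.7105.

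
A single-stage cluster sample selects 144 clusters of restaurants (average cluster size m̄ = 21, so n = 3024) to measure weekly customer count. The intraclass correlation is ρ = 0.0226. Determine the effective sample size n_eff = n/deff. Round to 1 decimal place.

2082.6

deff = 1 + (21 − 1)·0.0226 = 1 + 0.452 = 1.452.
n_eff = 3024 / 1.452 = 2082.6.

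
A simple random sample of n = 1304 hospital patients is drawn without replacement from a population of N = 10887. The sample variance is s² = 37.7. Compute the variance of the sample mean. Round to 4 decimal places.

0.0254

Under SRS without replacement, Var(ȳ) = (1 − f)·s²/n with f = n/N = 1304/10887 = 0.11977588.
Var(ȳ) = (1 − 0.11977588)·37.7/1304 = 0.88022412·0.028911043 = 0.025448197.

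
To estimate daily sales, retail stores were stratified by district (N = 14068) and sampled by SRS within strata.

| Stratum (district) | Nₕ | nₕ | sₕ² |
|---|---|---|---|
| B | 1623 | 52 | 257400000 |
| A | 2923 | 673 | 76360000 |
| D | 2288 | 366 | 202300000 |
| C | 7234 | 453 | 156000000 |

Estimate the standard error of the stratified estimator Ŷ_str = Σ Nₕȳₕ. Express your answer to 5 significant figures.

Var(Ŷ_str) = Σₕ Nₕ²(1 − fₕ)sₕ²/nₕ.
B: 1623²·(1 − 52/1623)·257400000/52 = 1.2621178 × 10^13.
A: 2923²·(1 − 673/2923)·76360000/673 = 7.4621193 × 10^11.
D: 2288²·(1 − 366/2288)·202300000/366 = 2.4306599 × 10^12.
C: 7234²·(1 − 453/7234)·156000000/453 = 1.6892683 × 10^13.
Sum = 3.2690733 × 10^13.
SE = √(3.2690733 × 10^13) = 5.7176 × 10^6.

5.7176 × 10^6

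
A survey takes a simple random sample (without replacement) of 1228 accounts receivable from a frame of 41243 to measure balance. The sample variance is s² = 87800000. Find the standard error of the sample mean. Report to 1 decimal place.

Under SRS without replacement, Var(ȳ) = (1 − f)·s²/n with f = n/N = 1228/41243 = 0.02977475.
Var(ȳ) = (1 − 0.02977475)·87800000/1228 = 0.97022525·71498.371 = 69369.525.
SE(ȳ) = √(69369.525) = 263.4.

263.4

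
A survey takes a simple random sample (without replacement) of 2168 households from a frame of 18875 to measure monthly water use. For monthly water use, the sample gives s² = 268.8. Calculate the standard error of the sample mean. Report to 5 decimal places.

Under SRS without replacement, Var(ȳ) = (1 − f)·s²/n with f = n/N = 2168/18875 = 0.11486093.
Var(ȳ) = (1 − 0.11486093)·268.8/2168 = 0.88513907·0.12398524 = 0.10974418.
SE(ȳ) = √(0.10974418) = 0.33128.

0.33128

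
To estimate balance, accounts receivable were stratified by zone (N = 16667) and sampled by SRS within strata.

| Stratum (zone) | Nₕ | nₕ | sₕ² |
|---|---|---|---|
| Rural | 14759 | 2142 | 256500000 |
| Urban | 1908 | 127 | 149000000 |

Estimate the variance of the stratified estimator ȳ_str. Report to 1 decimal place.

Var(ȳ_str) = Σₕ Wₕ²(1 − fₕ)sₕ²/nₕ with Wₕ = Nₕ/N, N = 16667.
Rural: Wₕ = 0.88552229; term = 0.88552229²·(1 − 0.14513178)·256500000/2142 = 80272.367.
Urban: Wₕ = 0.11447771; term = 0.11447771²·(1 − 0.06656184)·149000000/127 = 14351.919.
Sum = 94624.286.

94624.3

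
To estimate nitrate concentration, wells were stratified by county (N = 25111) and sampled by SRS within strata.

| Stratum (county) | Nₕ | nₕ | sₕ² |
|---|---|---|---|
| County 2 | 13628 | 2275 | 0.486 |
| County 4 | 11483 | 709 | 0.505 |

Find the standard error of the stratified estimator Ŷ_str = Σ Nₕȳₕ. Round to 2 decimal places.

348.10

Var(Ŷ_str) = Σₕ Nₕ²(1 − fₕ)sₕ²/nₕ.
County 2: 13628²·(1 − 2275/13628)·0.486/2275 = 33051.991.
County 4: 11483²·(1 − 709/11483)·0.505/709 = 88120.607.
Sum = 121172.6.
SE = √(121172.6) = 348.10.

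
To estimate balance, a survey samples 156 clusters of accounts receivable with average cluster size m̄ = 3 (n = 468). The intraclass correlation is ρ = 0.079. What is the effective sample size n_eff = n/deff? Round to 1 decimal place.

deff = 1 + (3 − 1)·0.079 = 1 + 0.158 = 1.158.
n_eff = 468 / 1.158 = 404.1.

404.1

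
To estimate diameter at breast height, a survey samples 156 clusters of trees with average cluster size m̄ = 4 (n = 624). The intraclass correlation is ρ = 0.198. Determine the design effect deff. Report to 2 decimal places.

deff = 1 + (4 − 1)·0.198 = 1 + 0.594 = 1.594.

1.59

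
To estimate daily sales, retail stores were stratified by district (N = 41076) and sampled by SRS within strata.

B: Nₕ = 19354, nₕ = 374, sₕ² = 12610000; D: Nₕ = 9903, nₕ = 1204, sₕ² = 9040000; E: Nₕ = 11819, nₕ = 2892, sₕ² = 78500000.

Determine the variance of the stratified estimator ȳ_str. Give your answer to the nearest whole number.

9421

Var(ȳ_str) = Σₕ Wₕ²(1 − fₕ)sₕ²/nₕ with Wₕ = Nₕ/N, N = 41076.
B: Wₕ = 0.47117538; term = 0.47117538²·(1 − 0.01932417)·12610000/374 = 7340.6436.
D: Wₕ = 0.24108969; term = 0.24108969²·(1 − 0.12157932)·9040000/1204 = 383.35556.
E: Wₕ = 0.28773493; term = 0.28773493²·(1 − 0.24469075)·78500000/2892 = 1697.3889.
Sum = 9421.3881.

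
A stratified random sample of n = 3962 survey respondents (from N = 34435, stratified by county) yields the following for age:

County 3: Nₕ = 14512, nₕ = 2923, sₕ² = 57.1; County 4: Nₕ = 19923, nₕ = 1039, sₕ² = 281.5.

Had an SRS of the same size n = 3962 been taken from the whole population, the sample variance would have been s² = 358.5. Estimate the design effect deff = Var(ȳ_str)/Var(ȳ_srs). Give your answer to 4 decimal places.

1.1081

Var(ȳ_str) = Σ Wₕ²(1−fₕ)sₕ²/nₕ with Wₕ = Nₕ/34435:
  County 3: (14512/34435)²·(1−2923/14512)·57.1/2923 = 0.0027706416
  County 4: (19923/34435)²·(1−1039/19923)·281.5/1039 = 0.085962968
  → Var(ȳ_str) = 0.08873361.
Var(ȳ_srs) = (1 − 3962/34435)·358.5/3962 = 0.080073685.
deff = 0.08873361 / 0.080073685 = 1.1081.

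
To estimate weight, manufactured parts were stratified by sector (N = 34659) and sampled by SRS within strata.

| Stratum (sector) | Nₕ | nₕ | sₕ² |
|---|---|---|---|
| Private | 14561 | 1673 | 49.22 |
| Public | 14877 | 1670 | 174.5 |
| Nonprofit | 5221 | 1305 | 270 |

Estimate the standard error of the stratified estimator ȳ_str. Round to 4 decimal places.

0.1588

Var(ȳ_str) = Σₕ Wₕ²(1 − fₕ)sₕ²/nₕ with Wₕ = Nₕ/N, N = 34659.
Private: Wₕ = 0.42012176; term = 0.42012176²·(1 − 0.11489595)·49.22/1673 = 0.0045961092.
Public: Wₕ = 0.42923916; term = 0.42923916²·(1 − 0.11225381)·174.5/1670 = 0.017090959.
Nonprofit: Wₕ = 0.15063908; term = 0.15063908²·(1 − 0.24995212)·270/1305 = 0.0035214179.
Sum = 0.025208486.
SE = √(0.025208486) = 0.1588.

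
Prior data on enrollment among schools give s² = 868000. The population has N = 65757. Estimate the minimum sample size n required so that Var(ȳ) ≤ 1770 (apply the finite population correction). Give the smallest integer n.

Without fpc, n₀ = s²/D = 868000/1770 = 490.3955.
With fpc, (1 − n/N)·s²/n ≤ D requires n ≥ n₀/(1 + n₀/N) = 490.3955/(1 + 490.3955/65757) = 486.7654.
Rounding up, n = 487.

487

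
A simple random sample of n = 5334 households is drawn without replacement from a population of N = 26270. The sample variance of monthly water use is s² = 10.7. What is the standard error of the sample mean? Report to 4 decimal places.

0.0400

Under SRS without replacement, Var(ȳ) = (1 − f)·s²/n with f = n/N = 5334/26270 = 0.20304530.
Var(ȳ) = (1 − 0.20304530)·10.7/5334 = 0.79695470·0.0020059993 = 0.0015986905.
SE(ȳ) = √(0.0015986905) = 0.0400.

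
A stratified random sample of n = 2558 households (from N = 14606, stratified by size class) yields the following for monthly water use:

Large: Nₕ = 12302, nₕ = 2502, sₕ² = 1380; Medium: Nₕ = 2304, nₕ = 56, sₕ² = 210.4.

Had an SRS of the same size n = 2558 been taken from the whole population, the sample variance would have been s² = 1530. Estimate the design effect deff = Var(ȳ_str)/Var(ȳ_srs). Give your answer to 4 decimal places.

Var(ȳ_str) = Σ Wₕ²(1−fₕ)sₕ²/nₕ with Wₕ = Nₕ/14606:
  Large: (12302/14606)²·(1−2502/12302)·1380/2502 = 0.31169583
  Medium: (2304/14606)²·(1−56/2304)·210.4/56 = 0.091216604
  → Var(ȳ_str) = 0.40291243.
Var(ȳ_srs) = (1 − 2558/14606)·1530/2558 = 0.49337206.
deff = 0.40291243 / 0.49337206 = 0.8167.

0.8167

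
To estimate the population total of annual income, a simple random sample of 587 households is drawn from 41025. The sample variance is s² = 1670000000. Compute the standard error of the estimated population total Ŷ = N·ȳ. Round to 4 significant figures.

Var(Ŷ) = N²·Var(ȳ) = N²·(1 − n/N)·s²/n.
f = 587/41025 = 0.01430835; Var(ȳ) = 0.98569165·1670000000/587 = 2.8042676 × 10^6.
Var(Ŷ) = 41025² · (2.8042676 × 10^6) = 4.7197243 × 10^15.
SE(Ŷ) = √(4.7197243 × 10^15) = 6.870 × 10^7.

6.870 × 10^7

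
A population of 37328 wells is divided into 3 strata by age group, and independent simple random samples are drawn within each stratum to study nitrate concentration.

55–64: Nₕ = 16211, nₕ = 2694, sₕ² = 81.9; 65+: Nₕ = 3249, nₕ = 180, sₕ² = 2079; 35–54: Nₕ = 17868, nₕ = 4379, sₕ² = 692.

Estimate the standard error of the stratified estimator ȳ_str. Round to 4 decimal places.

Var(ȳ_str) = Σₕ Wₕ²(1 − fₕ)sₕ²/nₕ with Wₕ = Nₕ/N, N = 37328.
55–64: Wₕ = 0.43428526; term = 0.43428526²·(1 − 0.16618346)·81.9/2694 = 0.0047808706.
65+: Wₕ = 0.08703922; term = 0.08703922²·(1 − 0.05540166)·2079/180 = 0.082653099.
35–54: Wₕ = 0.47867553; term = 0.47867553²·(1 − 0.24507499)·692/4379 = 0.027334895.
Sum = 0.11476886.
SE = √(0.11476886) = 0.3388.

0.3388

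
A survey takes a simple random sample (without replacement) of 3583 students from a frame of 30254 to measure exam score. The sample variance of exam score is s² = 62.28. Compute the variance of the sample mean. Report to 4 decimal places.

0.0153

Under SRS without replacement, Var(ȳ) = (1 − f)·s²/n with f = n/N = 3583/30254 = 0.11843062.
Var(ȳ) = (1 − 0.11843062)·62.28/3583 = 0.88156938·0.017382082 = 0.015323511.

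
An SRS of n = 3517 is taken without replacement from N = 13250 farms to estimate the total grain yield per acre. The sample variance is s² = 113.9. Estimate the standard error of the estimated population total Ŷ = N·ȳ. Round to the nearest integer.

2044

Var(Ŷ) = N²·Var(ȳ) = N²·(1 − n/N)·s²/n.
f = 3517/13250 = 0.26543396; Var(ȳ) = 0.73456604·113.9/3517 = 0.023789329.
Var(Ŷ) = 13250² · 0.023789329 = 4.1765141 × 10^6.
SE(Ŷ) = √(4.1765141 × 10^6) = 2044.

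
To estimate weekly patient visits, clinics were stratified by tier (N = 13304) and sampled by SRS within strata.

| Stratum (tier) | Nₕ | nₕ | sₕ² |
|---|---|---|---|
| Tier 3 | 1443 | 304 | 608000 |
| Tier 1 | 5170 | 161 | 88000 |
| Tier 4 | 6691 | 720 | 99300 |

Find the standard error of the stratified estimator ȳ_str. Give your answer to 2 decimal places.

11.39

Var(ȳ_str) = Σₕ Wₕ²(1 − fₕ)sₕ²/nₕ with Wₕ = Nₕ/N, N = 13304.
Tier 3: Wₕ = 0.10846362; term = 0.10846362²·(1 − 0.21067221)·608000/304 = 18.571868.
Tier 1: Wₕ = 0.38860493; term = 0.38860493²·(1 − 0.03114120)·88000/161 = 79.971253.
Tier 4: Wₕ = 0.50293145; term = 0.50293145²·(1 − 0.10760723)·99300/720 = 31.130807.
Sum = 129.67393.
SE = √(129.67393) = 11.39.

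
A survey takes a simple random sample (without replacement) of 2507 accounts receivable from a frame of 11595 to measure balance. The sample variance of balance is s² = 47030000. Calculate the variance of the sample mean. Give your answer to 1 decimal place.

14703.4

Under SRS without replacement, Var(ȳ) = (1 − f)·s²/n with f = n/N = 2507/11595 = 0.21621389.
Var(ȳ) = (1 − 0.21621389)·47030000/2507 = 0.78378611·18759.473 = 14703.415.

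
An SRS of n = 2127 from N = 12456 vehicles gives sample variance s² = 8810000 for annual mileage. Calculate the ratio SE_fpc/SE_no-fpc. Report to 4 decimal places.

0.9106

f = n/N = 2127/12456 = 0.17076108.
SE_no-fpc = √(s²/n) = 64.358247; SE_fpc = √((1−f)s²/n) = 58.606265.
Ratio = √(1−f) = 0.91062557.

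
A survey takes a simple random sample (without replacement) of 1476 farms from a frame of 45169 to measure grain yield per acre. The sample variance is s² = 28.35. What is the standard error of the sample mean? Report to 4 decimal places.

Under SRS without replacement, Var(ȳ) = (1 − f)·s²/n with f = n/N = 1476/45169 = 0.03267728.
Var(ȳ) = (1 − 0.03267728)·28.35/1476 = 0.96732272·0.019207317 = 0.018579674.
SE(ȳ) = √(0.018579674) = 0.1363.

0.1363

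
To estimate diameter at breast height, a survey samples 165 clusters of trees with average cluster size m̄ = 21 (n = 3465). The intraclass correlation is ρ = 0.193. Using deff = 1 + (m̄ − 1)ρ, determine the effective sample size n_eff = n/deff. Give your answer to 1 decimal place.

deff = 1 + (21 − 1)·0.193 = 1 + 3.86 = 4.86.
n_eff = 3465 / 4.86 = 713.0.

713.0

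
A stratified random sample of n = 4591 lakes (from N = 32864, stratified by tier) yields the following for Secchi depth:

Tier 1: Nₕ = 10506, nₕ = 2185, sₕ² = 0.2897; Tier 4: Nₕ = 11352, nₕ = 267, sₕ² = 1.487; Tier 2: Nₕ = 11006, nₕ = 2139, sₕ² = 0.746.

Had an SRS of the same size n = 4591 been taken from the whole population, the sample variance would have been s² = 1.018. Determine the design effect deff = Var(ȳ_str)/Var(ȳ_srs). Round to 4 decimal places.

3.6230

Var(ȳ_str) = Σ Wₕ²(1−fₕ)sₕ²/nₕ with Wₕ = Nₕ/32864:
  Tier 1: (10506/32864)²·(1−2185/10506)·0.2897/2185 = 1.0731715 × 10^-5
  Tier 4: (11352/32864)²·(1−267/11352)·1.487/267 = 6.4888382 × 10^-4
  Tier 2: (11006/32864)²·(1−2139/11006)·0.746/2139 = 3.1513266 × 10^-5
  → Var(ȳ_str) = 6.911288 × 10^-4.
Var(ȳ_srs) = (1 − 4591/32864)·1.018/4591 = 1.9076204 × 10^-4.
deff = (6.911288 × 10^-4) / (1.9076204 × 10^-4) = 3.6230.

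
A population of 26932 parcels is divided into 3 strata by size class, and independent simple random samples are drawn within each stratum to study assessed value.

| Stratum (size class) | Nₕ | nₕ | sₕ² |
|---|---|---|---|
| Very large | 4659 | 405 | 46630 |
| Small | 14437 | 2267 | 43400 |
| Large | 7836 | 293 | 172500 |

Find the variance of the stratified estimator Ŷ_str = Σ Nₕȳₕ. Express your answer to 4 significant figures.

4.044 × 10^10

Var(Ŷ_str) = Σₕ Nₕ²(1 − fₕ)sₕ²/nₕ.
Very large: 4659²·(1 − 405/4659)·46630/405 = 2.2819209 × 10^9.
Small: 14437²·(1 − 2267/14437)·43400/2267 = 3.3636108 × 10^9.
Large: 7836²·(1 − 293/7836)·172500/293 = 3.4798459 × 10^10.
Sum = 4.0443991 × 10^10.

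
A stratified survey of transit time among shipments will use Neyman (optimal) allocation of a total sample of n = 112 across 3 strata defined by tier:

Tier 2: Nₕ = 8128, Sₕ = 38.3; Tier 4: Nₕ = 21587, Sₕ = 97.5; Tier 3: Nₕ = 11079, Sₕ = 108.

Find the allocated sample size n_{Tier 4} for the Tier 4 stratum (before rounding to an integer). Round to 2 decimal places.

Neyman allocation: nₕ = n·NₕSₕ / Σⱼ NⱼSⱼ.
Σ NⱼSⱼ = 8128·38.3 + 21587·97.5 + 11079·108 = 3.6125669 × 10^6.
n_{Tier 4} = 112·21587·97.5 / (3.6125669 × 10^6) = 65.25.

65.25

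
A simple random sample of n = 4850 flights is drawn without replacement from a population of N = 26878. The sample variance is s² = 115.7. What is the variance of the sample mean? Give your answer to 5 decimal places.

Under SRS without replacement, Var(ȳ) = (1 − f)·s²/n with f = n/N = 4850/26878 = 0.18044497.
Var(ȳ) = (1 − 0.18044497)·115.7/4850 = 0.81955503·0.02385567 = 0.019551034.

0.01955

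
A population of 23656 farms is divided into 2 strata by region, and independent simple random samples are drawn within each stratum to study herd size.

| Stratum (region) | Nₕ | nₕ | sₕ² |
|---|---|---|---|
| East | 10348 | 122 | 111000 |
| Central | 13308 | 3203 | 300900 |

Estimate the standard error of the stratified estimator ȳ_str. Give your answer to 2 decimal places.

13.95

Var(ȳ_str) = Σₕ Wₕ²(1 − fₕ)sₕ²/nₕ with Wₕ = Nₕ/N, N = 23656.
East: Wₕ = 0.43743659; term = 0.43743659²·(1 − 0.01178972)·111000/122 = 172.04527.
Central: Wₕ = 0.56256341; term = 0.56256341²·(1 − 0.24068230)·300900/3203 = 22.575207.
Sum = 194.62048.
SE = √(194.62048) = 13.95.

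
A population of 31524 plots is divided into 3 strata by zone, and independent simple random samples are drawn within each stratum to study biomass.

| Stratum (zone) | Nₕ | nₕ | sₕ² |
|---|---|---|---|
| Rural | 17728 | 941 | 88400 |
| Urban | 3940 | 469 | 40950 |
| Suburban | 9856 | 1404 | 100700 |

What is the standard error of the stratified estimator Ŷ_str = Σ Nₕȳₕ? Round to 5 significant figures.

187420

Var(Ŷ_str) = Σₕ Nₕ²(1 − fₕ)sₕ²/nₕ.
Rural: 17728²·(1 − 941/17728)·88400/941 = 2.7957316 × 10^10.
Urban: 3940²·(1 − 469/3940)·40950/469 = 1.1940758 × 10^9.
Suburban: 9856²·(1 − 1404/9856)·100700/1404 = 5.9747886 × 10^9.
Sum = 3.512618 × 10^10.
SE = √(3.512618 × 10^10) = 187420.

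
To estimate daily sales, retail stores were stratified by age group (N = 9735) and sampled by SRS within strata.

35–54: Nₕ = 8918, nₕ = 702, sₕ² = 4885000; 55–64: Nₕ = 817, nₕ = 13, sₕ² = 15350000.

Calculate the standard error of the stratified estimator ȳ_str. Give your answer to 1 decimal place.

116.5

Var(ȳ_str) = Σₕ Wₕ²(1 − fₕ)sₕ²/nₕ with Wₕ = Nₕ/N, N = 9735.
35–54: Wₕ = 0.91607601; term = 0.91607601²·(1 − 0.07871720)·4885000/702 = 5380.0145.
55–64: Wₕ = 0.08392399; term = 0.08392399²·(1 − 0.01591187)·15350000/13 = 8184.1055.
Sum = 13564.12.
SE = √(13564.12) = 116.5.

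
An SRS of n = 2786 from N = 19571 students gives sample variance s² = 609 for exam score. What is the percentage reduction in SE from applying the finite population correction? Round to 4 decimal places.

f = n/N = 2786/19571 = 0.14235348.
SE_no-fpc = √(s²/n) = 0.46753927; SE_fpc = √((1−f)s²/n) = 0.43298441.
Ratio = √(1−f) = 0.92609207. Reduction = 100·(1 − 0.92609207) = 7.3908%.

7.3908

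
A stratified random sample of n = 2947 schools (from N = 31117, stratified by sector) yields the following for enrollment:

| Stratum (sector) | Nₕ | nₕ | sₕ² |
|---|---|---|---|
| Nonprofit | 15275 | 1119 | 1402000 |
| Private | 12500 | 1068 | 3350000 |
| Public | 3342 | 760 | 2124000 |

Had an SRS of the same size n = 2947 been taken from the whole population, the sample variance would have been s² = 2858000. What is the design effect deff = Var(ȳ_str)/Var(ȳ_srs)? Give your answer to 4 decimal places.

0.8743

Var(ȳ_str) = Σ Wₕ²(1−fₕ)sₕ²/nₕ with Wₕ = Nₕ/31117:
  Nonprofit: (15275/31117)²·(1−1119/15275)·1402000/1119 = 279.79778
  Private: (12500/31117)²·(1−1068/12500)·3350000/1068 = 462.92469
  Public: (3342/31117)²·(1−760/3342)·2124000/760 = 24.90624
  → Var(ȳ_str) = 767.62871.
Var(ȳ_srs) = (1 − 2947/31117)·2858000/2947 = 877.9529.
deff = 767.62871 / 877.9529 = 0.8743.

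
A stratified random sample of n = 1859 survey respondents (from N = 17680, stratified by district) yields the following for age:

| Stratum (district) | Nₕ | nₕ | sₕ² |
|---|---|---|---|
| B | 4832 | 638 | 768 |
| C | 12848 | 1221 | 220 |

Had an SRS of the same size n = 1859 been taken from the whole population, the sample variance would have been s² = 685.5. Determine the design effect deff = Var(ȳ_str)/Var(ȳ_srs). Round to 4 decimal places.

0.4975

Var(ȳ_str) = Σ Wₕ²(1−fₕ)sₕ²/nₕ with Wₕ = Nₕ/17680:
  B: (4832/17680)²·(1−638/4832)·768/638 = 0.078042536
  C: (12848/17680)²·(1−1221/12848)·220/1221 = 0.086108435
  → Var(ȳ_str) = 0.16415097.
Var(ȳ_srs) = (1 − 1859/17680)·685.5/1859 = 0.32997401.
deff = 0.16415097 / 0.32997401 = 0.4975.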